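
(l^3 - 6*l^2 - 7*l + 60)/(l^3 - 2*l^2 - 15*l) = (l - 4)/l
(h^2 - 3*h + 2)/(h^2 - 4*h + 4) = (h - 1)/(h - 2)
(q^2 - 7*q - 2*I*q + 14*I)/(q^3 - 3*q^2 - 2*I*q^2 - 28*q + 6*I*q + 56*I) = 1/(q + 4)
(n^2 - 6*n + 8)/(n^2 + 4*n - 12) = (n - 4)/(n + 6)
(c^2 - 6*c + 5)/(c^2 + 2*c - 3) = (c - 5)/(c + 3)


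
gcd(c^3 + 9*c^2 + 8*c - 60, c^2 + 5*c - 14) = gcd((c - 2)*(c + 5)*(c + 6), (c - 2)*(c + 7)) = c - 2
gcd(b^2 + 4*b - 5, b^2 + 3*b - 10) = b + 5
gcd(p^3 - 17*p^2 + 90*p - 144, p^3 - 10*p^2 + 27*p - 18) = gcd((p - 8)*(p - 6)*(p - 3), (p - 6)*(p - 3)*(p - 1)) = p^2 - 9*p + 18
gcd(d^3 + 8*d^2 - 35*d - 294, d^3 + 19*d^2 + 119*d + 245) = d^2 + 14*d + 49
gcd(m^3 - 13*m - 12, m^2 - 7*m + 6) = 1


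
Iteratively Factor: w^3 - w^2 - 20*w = (w)*(w^2 - w - 20) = w*(w - 5)*(w + 4)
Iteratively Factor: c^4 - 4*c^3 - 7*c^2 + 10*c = (c - 1)*(c^3 - 3*c^2 - 10*c) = (c - 5)*(c - 1)*(c^2 + 2*c) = (c - 5)*(c - 1)*(c + 2)*(c)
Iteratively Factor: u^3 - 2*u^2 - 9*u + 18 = (u - 3)*(u^2 + u - 6) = (u - 3)*(u - 2)*(u + 3)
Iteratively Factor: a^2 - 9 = (a - 3)*(a + 3)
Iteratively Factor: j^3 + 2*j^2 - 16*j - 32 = (j - 4)*(j^2 + 6*j + 8) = (j - 4)*(j + 4)*(j + 2)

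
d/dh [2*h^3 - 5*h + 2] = 6*h^2 - 5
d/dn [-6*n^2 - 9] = -12*n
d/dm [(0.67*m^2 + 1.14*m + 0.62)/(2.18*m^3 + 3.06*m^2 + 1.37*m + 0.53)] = (-1.4606*m^4 - 4.9704*m^3 - 6.6253*m^2 - 3.0842*m - 0.2452)/(4.7524*m^6 + 13.3416*m^5 + 15.3368*m^4 + 10.6952*m^3 + 5.1205*m^2 + 1.4522*m + 0.2809)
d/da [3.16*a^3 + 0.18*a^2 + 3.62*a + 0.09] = 9.48*a^2 + 0.36*a + 3.62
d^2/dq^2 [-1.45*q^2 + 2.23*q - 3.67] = -2.90000000000000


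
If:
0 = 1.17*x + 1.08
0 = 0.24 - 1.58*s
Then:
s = 0.15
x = -0.92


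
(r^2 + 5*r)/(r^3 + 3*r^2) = (r + 5)/(r*(r + 3))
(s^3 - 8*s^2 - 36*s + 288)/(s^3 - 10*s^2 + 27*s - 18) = (s^2 - 2*s - 48)/(s^2 - 4*s + 3)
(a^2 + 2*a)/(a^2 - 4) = a/(a - 2)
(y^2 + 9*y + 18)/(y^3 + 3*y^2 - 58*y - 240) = (y + 3)/(y^2 - 3*y - 40)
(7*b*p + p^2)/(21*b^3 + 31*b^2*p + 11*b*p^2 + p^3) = p/(3*b^2 + 4*b*p + p^2)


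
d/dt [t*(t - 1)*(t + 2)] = 3*t^2 + 2*t - 2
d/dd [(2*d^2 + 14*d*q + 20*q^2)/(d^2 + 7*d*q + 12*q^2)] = q^2*(8*d + 28*q)/(d^2 + 7*d*q + 12*q^2)^2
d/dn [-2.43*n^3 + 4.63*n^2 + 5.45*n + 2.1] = -7.29*n^2 + 9.26*n + 5.45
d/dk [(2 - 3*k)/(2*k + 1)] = -7/(2*k + 1)^2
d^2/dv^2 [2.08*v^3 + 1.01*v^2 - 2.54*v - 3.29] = 12.48*v + 2.02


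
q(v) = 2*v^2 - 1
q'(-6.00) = -24.00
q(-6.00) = 71.00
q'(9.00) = 36.00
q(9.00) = 161.00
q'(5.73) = 22.92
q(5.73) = 64.67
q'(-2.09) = -8.36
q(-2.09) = 7.74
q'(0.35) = 1.40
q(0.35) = -0.76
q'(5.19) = 20.76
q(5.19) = 52.87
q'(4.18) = 16.72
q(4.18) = 33.94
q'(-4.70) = -18.80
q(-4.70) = 43.18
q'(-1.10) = -4.40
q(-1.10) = 1.42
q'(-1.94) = -7.76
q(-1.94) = 6.53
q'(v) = 4*v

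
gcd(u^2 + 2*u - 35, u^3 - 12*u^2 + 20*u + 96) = 1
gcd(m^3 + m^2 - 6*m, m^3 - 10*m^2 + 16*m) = m^2 - 2*m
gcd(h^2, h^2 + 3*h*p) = h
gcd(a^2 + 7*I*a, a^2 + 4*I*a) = a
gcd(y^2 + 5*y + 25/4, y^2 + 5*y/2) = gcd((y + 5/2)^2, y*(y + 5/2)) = y + 5/2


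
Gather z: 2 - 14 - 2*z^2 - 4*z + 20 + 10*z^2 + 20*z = 8*z^2 + 16*z + 8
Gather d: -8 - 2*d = -2*d - 8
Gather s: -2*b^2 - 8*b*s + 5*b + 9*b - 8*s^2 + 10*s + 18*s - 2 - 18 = -2*b^2 + 14*b - 8*s^2 + s*(28 - 8*b) - 20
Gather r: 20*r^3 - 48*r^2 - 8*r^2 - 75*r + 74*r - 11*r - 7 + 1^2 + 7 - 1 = 20*r^3 - 56*r^2 - 12*r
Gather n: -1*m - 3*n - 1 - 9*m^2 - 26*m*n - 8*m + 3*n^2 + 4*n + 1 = -9*m^2 - 9*m + 3*n^2 + n*(1 - 26*m)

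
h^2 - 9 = (h - 3)*(h + 3)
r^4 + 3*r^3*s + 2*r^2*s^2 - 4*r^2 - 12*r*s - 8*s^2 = (r - 2)*(r + 2)*(r + s)*(r + 2*s)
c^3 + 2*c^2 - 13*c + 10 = (c - 2)*(c - 1)*(c + 5)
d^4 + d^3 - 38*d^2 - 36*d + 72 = (d - 6)*(d - 1)*(d + 2)*(d + 6)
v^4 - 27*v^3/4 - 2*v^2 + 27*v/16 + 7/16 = (v - 7)*(v - 1/2)*(v + 1/4)*(v + 1/2)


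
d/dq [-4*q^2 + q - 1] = 1 - 8*q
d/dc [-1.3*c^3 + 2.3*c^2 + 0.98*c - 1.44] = -3.9*c^2 + 4.6*c + 0.98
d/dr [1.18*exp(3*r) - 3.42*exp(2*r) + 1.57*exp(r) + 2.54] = (3.54*exp(2*r) - 6.84*exp(r) + 1.57)*exp(r)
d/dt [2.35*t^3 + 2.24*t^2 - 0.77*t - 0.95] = 7.05*t^2 + 4.48*t - 0.77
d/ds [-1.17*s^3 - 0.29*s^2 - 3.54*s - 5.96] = -3.51*s^2 - 0.58*s - 3.54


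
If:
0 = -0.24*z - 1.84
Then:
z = -7.67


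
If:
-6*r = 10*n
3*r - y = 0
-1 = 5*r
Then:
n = 3/25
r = -1/5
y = -3/5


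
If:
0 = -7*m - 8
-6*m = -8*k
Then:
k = -6/7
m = -8/7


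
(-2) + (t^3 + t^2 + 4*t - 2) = t^3 + t^2 + 4*t - 4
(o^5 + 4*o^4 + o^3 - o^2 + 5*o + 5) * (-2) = -2*o^5 - 8*o^4 - 2*o^3 + 2*o^2 - 10*o - 10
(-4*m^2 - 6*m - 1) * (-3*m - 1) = 12*m^3 + 22*m^2 + 9*m + 1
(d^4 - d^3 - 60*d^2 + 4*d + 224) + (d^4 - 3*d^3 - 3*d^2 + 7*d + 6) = 2*d^4 - 4*d^3 - 63*d^2 + 11*d + 230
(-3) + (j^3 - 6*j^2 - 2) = j^3 - 6*j^2 - 5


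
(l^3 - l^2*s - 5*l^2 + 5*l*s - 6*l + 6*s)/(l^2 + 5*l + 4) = (l^2 - l*s - 6*l + 6*s)/(l + 4)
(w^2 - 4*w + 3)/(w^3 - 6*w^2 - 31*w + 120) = (w - 1)/(w^2 - 3*w - 40)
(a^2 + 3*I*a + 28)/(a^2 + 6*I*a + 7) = (a - 4*I)/(a - I)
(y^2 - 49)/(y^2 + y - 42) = (y - 7)/(y - 6)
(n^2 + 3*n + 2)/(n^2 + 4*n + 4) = (n + 1)/(n + 2)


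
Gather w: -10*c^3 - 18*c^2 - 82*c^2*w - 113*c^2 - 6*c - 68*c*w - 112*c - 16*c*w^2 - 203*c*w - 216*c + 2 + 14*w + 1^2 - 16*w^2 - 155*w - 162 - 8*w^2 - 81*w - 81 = -10*c^3 - 131*c^2 - 334*c + w^2*(-16*c - 24) + w*(-82*c^2 - 271*c - 222) - 240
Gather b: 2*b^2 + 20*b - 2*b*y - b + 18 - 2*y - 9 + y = 2*b^2 + b*(19 - 2*y) - y + 9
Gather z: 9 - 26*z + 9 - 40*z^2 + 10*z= -40*z^2 - 16*z + 18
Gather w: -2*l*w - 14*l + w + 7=-14*l + w*(1 - 2*l) + 7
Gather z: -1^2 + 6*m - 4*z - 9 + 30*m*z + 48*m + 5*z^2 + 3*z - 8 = 54*m + 5*z^2 + z*(30*m - 1) - 18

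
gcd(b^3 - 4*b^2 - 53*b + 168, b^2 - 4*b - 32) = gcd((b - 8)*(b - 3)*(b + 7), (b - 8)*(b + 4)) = b - 8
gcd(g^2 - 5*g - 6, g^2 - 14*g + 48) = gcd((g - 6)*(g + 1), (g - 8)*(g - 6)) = g - 6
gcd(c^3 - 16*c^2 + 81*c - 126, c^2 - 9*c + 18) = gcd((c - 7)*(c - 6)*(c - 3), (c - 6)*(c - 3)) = c^2 - 9*c + 18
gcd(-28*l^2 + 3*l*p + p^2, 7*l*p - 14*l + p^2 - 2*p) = 7*l + p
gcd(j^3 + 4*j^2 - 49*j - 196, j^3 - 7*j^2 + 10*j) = 1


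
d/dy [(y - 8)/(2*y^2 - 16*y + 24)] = (y^2/2 - 4*y - (y - 8)*(y - 4) + 6)/(y^2 - 8*y + 12)^2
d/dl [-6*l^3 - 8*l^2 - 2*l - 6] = -18*l^2 - 16*l - 2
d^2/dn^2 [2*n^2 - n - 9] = 4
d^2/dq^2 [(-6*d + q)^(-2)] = 6/(6*d - q)^4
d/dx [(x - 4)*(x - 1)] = 2*x - 5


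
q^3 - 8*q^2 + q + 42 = (q - 7)*(q - 3)*(q + 2)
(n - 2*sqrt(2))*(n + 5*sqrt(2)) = n^2 + 3*sqrt(2)*n - 20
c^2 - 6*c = c*(c - 6)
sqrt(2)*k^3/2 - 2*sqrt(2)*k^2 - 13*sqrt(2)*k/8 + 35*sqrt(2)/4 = (k - 7/2)*(k - 5/2)*(sqrt(2)*k/2 + sqrt(2))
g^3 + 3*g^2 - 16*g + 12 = (g - 2)*(g - 1)*(g + 6)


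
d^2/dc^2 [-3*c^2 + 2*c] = -6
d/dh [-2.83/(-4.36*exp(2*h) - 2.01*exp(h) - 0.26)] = (-24.6776*exp(h) - 5.6883)*exp(h)/(4.36*exp(2*h) + 2.01*exp(h) + 0.26)^2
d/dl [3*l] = 3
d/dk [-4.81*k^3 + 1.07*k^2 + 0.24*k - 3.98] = -14.43*k^2 + 2.14*k + 0.24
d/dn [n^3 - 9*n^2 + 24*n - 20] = 3*n^2 - 18*n + 24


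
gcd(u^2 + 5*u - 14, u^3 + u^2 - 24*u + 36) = u - 2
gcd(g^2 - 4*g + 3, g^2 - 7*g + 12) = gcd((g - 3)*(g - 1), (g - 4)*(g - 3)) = g - 3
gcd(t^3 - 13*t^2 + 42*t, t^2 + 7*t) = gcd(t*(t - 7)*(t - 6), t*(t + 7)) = t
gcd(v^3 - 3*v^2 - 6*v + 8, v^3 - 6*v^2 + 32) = v^2 - 2*v - 8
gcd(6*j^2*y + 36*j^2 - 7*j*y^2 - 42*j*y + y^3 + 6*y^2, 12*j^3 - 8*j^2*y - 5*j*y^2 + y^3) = 6*j^2 - 7*j*y + y^2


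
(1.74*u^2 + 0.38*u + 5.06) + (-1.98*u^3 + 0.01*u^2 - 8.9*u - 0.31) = -1.98*u^3 + 1.75*u^2 - 8.52*u + 4.75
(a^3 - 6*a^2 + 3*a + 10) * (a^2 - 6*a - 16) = a^5 - 12*a^4 + 23*a^3 + 88*a^2 - 108*a - 160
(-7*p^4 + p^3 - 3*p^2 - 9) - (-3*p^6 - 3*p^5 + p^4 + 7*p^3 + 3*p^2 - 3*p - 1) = 3*p^6 + 3*p^5 - 8*p^4 - 6*p^3 - 6*p^2 + 3*p - 8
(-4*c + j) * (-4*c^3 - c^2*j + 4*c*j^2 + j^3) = 16*c^4 - 17*c^2*j^2 + j^4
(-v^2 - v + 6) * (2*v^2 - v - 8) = -2*v^4 - v^3 + 21*v^2 + 2*v - 48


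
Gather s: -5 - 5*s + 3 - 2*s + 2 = -7*s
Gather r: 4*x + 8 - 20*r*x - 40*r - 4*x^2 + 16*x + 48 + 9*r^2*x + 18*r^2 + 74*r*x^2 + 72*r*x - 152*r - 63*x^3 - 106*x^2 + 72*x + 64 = r^2*(9*x + 18) + r*(74*x^2 + 52*x - 192) - 63*x^3 - 110*x^2 + 92*x + 120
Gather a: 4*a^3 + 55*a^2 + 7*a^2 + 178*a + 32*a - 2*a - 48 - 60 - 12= 4*a^3 + 62*a^2 + 208*a - 120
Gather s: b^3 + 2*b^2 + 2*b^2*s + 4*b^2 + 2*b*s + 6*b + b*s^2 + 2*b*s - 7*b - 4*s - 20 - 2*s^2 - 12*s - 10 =b^3 + 6*b^2 - b + s^2*(b - 2) + s*(2*b^2 + 4*b - 16) - 30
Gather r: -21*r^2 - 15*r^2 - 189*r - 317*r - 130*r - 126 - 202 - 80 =-36*r^2 - 636*r - 408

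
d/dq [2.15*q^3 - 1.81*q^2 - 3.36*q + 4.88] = 6.45*q^2 - 3.62*q - 3.36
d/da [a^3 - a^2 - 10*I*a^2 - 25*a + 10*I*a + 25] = 3*a^2 - 2*a - 20*I*a - 25 + 10*I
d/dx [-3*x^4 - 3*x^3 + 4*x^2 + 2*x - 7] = -12*x^3 - 9*x^2 + 8*x + 2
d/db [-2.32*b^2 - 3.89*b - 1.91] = -4.64*b - 3.89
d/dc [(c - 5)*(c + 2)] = 2*c - 3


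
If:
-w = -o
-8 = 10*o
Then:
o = -4/5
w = -4/5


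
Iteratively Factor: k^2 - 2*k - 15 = (k + 3)*(k - 5)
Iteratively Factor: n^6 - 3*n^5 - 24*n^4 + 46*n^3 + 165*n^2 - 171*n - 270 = (n - 2)*(n^5 - n^4 - 26*n^3 - 6*n^2 + 153*n + 135) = (n - 5)*(n - 2)*(n^4 + 4*n^3 - 6*n^2 - 36*n - 27) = (n - 5)*(n - 2)*(n + 3)*(n^3 + n^2 - 9*n - 9) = (n - 5)*(n - 2)*(n + 1)*(n + 3)*(n^2 - 9) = (n - 5)*(n - 3)*(n - 2)*(n + 1)*(n + 3)*(n + 3)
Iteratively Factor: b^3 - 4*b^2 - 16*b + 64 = (b - 4)*(b^2 - 16) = (b - 4)*(b + 4)*(b - 4)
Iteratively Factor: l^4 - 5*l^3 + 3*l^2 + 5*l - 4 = (l - 1)*(l^3 - 4*l^2 - l + 4) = (l - 1)^2*(l^2 - 3*l - 4) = (l - 4)*(l - 1)^2*(l + 1)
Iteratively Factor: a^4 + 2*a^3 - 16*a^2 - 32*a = (a + 2)*(a^3 - 16*a) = (a - 4)*(a + 2)*(a^2 + 4*a) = a*(a - 4)*(a + 2)*(a + 4)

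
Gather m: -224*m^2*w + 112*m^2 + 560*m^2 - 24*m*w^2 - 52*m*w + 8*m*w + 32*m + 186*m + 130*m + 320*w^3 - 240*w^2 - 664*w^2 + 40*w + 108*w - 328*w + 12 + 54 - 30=m^2*(672 - 224*w) + m*(-24*w^2 - 44*w + 348) + 320*w^3 - 904*w^2 - 180*w + 36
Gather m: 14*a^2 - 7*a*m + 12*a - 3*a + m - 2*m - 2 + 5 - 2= 14*a^2 + 9*a + m*(-7*a - 1) + 1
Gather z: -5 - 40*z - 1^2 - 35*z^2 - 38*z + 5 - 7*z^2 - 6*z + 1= -42*z^2 - 84*z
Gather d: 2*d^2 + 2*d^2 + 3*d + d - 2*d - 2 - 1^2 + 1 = 4*d^2 + 2*d - 2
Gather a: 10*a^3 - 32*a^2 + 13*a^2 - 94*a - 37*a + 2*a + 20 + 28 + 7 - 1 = 10*a^3 - 19*a^2 - 129*a + 54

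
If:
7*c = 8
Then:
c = 8/7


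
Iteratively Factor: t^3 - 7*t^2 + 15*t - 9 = (t - 1)*(t^2 - 6*t + 9) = (t - 3)*(t - 1)*(t - 3)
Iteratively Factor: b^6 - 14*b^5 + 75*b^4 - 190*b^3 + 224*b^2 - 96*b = (b - 1)*(b^5 - 13*b^4 + 62*b^3 - 128*b^2 + 96*b) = (b - 4)*(b - 1)*(b^4 - 9*b^3 + 26*b^2 - 24*b) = (b - 4)*(b - 3)*(b - 1)*(b^3 - 6*b^2 + 8*b) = (b - 4)*(b - 3)*(b - 2)*(b - 1)*(b^2 - 4*b) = b*(b - 4)*(b - 3)*(b - 2)*(b - 1)*(b - 4)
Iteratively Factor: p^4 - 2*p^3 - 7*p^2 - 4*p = (p + 1)*(p^3 - 3*p^2 - 4*p) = (p + 1)^2*(p^2 - 4*p) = (p - 4)*(p + 1)^2*(p)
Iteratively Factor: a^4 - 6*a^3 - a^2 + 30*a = (a - 5)*(a^3 - a^2 - 6*a) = (a - 5)*(a - 3)*(a^2 + 2*a) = a*(a - 5)*(a - 3)*(a + 2)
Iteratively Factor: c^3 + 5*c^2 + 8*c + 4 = (c + 2)*(c^2 + 3*c + 2) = (c + 1)*(c + 2)*(c + 2)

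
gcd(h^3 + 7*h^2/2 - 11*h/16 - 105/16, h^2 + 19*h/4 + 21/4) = h^2 + 19*h/4 + 21/4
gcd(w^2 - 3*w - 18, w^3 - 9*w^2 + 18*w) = w - 6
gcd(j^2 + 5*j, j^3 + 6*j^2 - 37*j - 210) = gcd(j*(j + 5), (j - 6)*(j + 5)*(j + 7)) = j + 5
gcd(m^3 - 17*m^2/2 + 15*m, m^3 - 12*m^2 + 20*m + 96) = m - 6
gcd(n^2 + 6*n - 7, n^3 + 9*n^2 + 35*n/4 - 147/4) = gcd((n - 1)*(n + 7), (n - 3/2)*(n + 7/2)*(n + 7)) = n + 7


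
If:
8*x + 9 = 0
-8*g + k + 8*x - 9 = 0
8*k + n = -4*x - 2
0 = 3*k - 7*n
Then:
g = -2089/944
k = 35/118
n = 15/118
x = -9/8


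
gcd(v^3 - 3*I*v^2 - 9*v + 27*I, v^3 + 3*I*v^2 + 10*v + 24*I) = v - 3*I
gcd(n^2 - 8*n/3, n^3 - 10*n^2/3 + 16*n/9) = n^2 - 8*n/3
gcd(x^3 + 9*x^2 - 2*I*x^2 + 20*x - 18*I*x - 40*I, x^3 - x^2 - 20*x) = x + 4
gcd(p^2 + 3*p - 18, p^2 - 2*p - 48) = p + 6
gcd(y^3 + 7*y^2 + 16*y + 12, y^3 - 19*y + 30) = 1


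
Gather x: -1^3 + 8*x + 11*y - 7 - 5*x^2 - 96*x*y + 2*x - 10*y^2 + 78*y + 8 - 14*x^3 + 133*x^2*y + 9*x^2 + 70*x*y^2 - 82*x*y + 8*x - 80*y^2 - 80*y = -14*x^3 + x^2*(133*y + 4) + x*(70*y^2 - 178*y + 18) - 90*y^2 + 9*y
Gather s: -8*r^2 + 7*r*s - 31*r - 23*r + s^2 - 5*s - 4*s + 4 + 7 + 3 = -8*r^2 - 54*r + s^2 + s*(7*r - 9) + 14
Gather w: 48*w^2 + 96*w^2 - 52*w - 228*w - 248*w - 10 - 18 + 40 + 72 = 144*w^2 - 528*w + 84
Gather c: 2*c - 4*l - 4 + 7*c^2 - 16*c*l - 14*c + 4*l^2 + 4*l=7*c^2 + c*(-16*l - 12) + 4*l^2 - 4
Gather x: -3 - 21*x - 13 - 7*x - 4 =-28*x - 20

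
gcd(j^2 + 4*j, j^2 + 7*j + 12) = j + 4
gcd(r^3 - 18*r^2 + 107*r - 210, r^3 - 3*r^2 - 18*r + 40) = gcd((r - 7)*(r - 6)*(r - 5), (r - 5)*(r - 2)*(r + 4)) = r - 5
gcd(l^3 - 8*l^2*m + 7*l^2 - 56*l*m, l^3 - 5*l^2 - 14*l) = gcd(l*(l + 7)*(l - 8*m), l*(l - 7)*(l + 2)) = l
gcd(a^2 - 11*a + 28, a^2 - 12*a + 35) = a - 7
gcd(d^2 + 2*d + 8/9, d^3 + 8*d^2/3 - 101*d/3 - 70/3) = d + 2/3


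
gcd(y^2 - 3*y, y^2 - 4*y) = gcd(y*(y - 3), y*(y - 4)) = y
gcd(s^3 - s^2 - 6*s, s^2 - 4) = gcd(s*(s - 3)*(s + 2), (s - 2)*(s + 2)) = s + 2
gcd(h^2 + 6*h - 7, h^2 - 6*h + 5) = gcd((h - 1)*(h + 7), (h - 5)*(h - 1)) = h - 1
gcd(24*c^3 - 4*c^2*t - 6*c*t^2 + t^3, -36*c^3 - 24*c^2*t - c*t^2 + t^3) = -12*c^2 - 4*c*t + t^2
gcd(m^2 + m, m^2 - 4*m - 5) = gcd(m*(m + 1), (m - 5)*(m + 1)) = m + 1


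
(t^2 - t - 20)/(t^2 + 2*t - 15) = (t^2 - t - 20)/(t^2 + 2*t - 15)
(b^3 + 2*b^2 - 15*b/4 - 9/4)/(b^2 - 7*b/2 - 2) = (2*b^2 + 3*b - 9)/(2*(b - 4))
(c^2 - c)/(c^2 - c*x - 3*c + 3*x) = c*(c - 1)/(c^2 - c*x - 3*c + 3*x)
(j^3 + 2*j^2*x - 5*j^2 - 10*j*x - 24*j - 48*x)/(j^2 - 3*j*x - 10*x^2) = (-j^2 + 5*j + 24)/(-j + 5*x)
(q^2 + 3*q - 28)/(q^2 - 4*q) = (q + 7)/q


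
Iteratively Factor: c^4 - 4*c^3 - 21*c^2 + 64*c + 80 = (c + 4)*(c^3 - 8*c^2 + 11*c + 20) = (c + 1)*(c + 4)*(c^2 - 9*c + 20) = (c - 5)*(c + 1)*(c + 4)*(c - 4)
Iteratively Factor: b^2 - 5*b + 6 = (b - 2)*(b - 3)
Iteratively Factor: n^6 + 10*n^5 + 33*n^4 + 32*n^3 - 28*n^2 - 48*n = (n)*(n^5 + 10*n^4 + 33*n^3 + 32*n^2 - 28*n - 48) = n*(n - 1)*(n^4 + 11*n^3 + 44*n^2 + 76*n + 48) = n*(n - 1)*(n + 3)*(n^3 + 8*n^2 + 20*n + 16) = n*(n - 1)*(n + 2)*(n + 3)*(n^2 + 6*n + 8) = n*(n - 1)*(n + 2)^2*(n + 3)*(n + 4)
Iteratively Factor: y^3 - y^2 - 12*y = (y)*(y^2 - y - 12) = y*(y - 4)*(y + 3)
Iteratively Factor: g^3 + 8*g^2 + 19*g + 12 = (g + 3)*(g^2 + 5*g + 4) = (g + 1)*(g + 3)*(g + 4)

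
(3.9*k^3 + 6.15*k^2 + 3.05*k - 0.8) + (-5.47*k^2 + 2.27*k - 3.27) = 3.9*k^3 + 0.680000000000001*k^2 + 5.32*k - 4.07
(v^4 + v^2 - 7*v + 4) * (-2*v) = -2*v^5 - 2*v^3 + 14*v^2 - 8*v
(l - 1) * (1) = l - 1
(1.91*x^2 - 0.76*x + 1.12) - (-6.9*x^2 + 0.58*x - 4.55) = 8.81*x^2 - 1.34*x + 5.67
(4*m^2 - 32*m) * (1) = 4*m^2 - 32*m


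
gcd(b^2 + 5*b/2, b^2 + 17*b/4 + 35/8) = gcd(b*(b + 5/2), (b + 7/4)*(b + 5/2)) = b + 5/2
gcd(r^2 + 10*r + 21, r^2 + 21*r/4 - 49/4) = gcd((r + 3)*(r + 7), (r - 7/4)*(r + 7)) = r + 7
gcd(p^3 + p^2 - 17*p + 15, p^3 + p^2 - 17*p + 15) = p^3 + p^2 - 17*p + 15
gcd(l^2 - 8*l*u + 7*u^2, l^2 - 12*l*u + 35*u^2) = -l + 7*u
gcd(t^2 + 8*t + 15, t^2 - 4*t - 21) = t + 3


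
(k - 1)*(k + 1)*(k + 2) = k^3 + 2*k^2 - k - 2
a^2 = a^2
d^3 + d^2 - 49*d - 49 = (d - 7)*(d + 1)*(d + 7)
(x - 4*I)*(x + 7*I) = x^2 + 3*I*x + 28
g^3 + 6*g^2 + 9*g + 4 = (g + 1)^2*(g + 4)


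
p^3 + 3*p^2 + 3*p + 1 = (p + 1)^3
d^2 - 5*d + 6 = (d - 3)*(d - 2)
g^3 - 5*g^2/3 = g^2*(g - 5/3)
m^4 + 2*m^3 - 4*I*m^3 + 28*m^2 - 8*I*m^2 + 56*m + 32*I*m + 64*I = (m + 2)*(m - 8*I)*(m + 2*I)^2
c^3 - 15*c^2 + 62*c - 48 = (c - 8)*(c - 6)*(c - 1)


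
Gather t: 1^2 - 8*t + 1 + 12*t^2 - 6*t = 12*t^2 - 14*t + 2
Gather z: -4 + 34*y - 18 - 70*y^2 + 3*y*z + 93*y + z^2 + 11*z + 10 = -70*y^2 + 127*y + z^2 + z*(3*y + 11) - 12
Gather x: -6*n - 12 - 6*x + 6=-6*n - 6*x - 6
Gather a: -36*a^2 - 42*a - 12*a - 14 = -36*a^2 - 54*a - 14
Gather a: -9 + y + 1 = y - 8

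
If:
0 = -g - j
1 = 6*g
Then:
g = 1/6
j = -1/6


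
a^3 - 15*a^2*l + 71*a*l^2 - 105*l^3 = (a - 7*l)*(a - 5*l)*(a - 3*l)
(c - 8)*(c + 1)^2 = c^3 - 6*c^2 - 15*c - 8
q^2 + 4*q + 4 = (q + 2)^2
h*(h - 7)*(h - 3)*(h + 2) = h^4 - 8*h^3 + h^2 + 42*h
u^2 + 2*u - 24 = (u - 4)*(u + 6)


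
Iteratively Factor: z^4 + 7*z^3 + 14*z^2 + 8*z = (z + 1)*(z^3 + 6*z^2 + 8*z) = z*(z + 1)*(z^2 + 6*z + 8) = z*(z + 1)*(z + 4)*(z + 2)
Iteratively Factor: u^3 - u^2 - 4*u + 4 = (u - 2)*(u^2 + u - 2) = (u - 2)*(u - 1)*(u + 2)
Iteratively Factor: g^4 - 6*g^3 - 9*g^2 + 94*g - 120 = (g - 5)*(g^3 - g^2 - 14*g + 24) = (g - 5)*(g + 4)*(g^2 - 5*g + 6) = (g - 5)*(g - 3)*(g + 4)*(g - 2)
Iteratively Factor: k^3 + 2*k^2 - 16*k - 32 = (k + 2)*(k^2 - 16) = (k + 2)*(k + 4)*(k - 4)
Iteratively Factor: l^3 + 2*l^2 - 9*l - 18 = (l + 2)*(l^2 - 9) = (l + 2)*(l + 3)*(l - 3)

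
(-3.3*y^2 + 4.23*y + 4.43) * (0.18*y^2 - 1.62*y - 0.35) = -0.594*y^4 + 6.1074*y^3 - 4.9002*y^2 - 8.6571*y - 1.5505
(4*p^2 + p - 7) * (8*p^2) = 32*p^4 + 8*p^3 - 56*p^2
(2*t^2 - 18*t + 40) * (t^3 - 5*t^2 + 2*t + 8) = 2*t^5 - 28*t^4 + 134*t^3 - 220*t^2 - 64*t + 320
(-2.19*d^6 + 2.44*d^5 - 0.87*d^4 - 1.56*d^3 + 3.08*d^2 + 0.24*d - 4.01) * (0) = 0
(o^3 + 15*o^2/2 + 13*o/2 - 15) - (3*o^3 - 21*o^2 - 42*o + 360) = -2*o^3 + 57*o^2/2 + 97*o/2 - 375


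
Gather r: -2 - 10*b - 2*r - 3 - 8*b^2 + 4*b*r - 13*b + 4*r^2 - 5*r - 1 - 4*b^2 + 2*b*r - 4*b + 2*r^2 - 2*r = -12*b^2 - 27*b + 6*r^2 + r*(6*b - 9) - 6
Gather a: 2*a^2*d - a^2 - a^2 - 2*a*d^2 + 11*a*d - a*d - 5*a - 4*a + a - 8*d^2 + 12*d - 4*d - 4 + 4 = a^2*(2*d - 2) + a*(-2*d^2 + 10*d - 8) - 8*d^2 + 8*d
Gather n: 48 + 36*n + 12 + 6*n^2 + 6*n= 6*n^2 + 42*n + 60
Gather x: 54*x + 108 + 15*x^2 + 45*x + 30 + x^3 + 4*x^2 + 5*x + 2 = x^3 + 19*x^2 + 104*x + 140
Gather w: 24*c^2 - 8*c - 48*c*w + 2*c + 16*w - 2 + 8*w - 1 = 24*c^2 - 6*c + w*(24 - 48*c) - 3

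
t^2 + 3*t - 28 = (t - 4)*(t + 7)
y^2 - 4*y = y*(y - 4)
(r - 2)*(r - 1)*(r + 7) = r^3 + 4*r^2 - 19*r + 14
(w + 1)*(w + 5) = w^2 + 6*w + 5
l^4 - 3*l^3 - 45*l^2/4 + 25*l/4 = l*(l - 5)*(l - 1/2)*(l + 5/2)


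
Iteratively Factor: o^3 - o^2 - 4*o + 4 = (o - 2)*(o^2 + o - 2) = (o - 2)*(o - 1)*(o + 2)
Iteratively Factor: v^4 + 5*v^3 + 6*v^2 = (v + 3)*(v^3 + 2*v^2) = (v + 2)*(v + 3)*(v^2) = v*(v + 2)*(v + 3)*(v)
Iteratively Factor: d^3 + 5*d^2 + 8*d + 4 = (d + 1)*(d^2 + 4*d + 4) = (d + 1)*(d + 2)*(d + 2)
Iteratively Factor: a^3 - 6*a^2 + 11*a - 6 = (a - 3)*(a^2 - 3*a + 2) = (a - 3)*(a - 1)*(a - 2)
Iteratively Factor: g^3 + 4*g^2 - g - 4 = (g + 1)*(g^2 + 3*g - 4) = (g - 1)*(g + 1)*(g + 4)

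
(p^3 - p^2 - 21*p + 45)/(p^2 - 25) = (p^2 - 6*p + 9)/(p - 5)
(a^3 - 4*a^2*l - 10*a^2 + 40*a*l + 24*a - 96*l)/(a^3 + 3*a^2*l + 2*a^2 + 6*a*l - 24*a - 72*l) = (a^2 - 4*a*l - 6*a + 24*l)/(a^2 + 3*a*l + 6*a + 18*l)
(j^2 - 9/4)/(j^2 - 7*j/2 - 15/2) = (j - 3/2)/(j - 5)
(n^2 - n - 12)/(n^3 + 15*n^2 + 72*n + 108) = (n - 4)/(n^2 + 12*n + 36)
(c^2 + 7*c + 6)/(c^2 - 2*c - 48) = (c + 1)/(c - 8)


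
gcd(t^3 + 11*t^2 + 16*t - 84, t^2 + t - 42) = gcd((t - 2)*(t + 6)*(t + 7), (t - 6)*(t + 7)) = t + 7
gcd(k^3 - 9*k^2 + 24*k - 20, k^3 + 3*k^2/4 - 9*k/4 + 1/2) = 1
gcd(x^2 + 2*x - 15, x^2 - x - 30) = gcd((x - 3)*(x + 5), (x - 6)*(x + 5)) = x + 5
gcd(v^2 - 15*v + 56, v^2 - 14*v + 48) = v - 8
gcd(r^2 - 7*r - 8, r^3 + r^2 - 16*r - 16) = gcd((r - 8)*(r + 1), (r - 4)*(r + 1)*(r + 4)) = r + 1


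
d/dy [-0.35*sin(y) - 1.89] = -0.35*cos(y)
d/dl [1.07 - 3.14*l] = -3.14000000000000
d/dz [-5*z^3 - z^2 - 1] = z*(-15*z - 2)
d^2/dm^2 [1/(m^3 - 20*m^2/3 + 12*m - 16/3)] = 6*((20 - 9*m)*(3*m^3 - 20*m^2 + 36*m - 16) + (9*m^2 - 40*m + 36)^2)/(3*m^3 - 20*m^2 + 36*m - 16)^3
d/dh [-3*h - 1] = -3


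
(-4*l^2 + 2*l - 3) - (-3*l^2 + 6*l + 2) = -l^2 - 4*l - 5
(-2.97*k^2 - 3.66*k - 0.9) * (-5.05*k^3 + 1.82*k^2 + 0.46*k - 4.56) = 14.9985*k^5 + 13.0776*k^4 - 3.4824*k^3 + 10.2216*k^2 + 16.2756*k + 4.104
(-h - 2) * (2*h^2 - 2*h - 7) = -2*h^3 - 2*h^2 + 11*h + 14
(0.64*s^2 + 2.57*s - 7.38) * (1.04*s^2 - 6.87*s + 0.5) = 0.6656*s^4 - 1.724*s^3 - 25.0111*s^2 + 51.9856*s - 3.69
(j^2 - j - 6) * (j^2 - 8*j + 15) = j^4 - 9*j^3 + 17*j^2 + 33*j - 90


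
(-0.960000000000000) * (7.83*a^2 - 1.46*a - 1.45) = -7.5168*a^2 + 1.4016*a + 1.392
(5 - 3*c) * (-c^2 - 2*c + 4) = 3*c^3 + c^2 - 22*c + 20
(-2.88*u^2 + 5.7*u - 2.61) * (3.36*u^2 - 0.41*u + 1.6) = -9.6768*u^4 + 20.3328*u^3 - 15.7146*u^2 + 10.1901*u - 4.176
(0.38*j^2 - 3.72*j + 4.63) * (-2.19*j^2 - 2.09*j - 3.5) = -0.8322*j^4 + 7.3526*j^3 - 3.6949*j^2 + 3.3433*j - 16.205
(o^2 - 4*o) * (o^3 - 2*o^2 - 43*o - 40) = o^5 - 6*o^4 - 35*o^3 + 132*o^2 + 160*o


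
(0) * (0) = 0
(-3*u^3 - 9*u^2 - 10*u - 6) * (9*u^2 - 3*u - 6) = -27*u^5 - 72*u^4 - 45*u^3 + 30*u^2 + 78*u + 36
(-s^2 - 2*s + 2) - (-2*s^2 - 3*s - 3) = s^2 + s + 5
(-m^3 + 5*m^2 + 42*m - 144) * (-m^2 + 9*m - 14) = m^5 - 14*m^4 + 17*m^3 + 452*m^2 - 1884*m + 2016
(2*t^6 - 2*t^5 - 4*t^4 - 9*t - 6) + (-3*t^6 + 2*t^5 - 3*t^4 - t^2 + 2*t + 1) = -t^6 - 7*t^4 - t^2 - 7*t - 5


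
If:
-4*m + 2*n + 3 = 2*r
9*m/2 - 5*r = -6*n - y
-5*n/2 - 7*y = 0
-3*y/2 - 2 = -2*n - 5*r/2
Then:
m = 726/1423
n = 679/4269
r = 5453/8538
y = -485/8538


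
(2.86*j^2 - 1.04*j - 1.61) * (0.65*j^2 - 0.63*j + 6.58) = 1.859*j^4 - 2.4778*j^3 + 18.4275*j^2 - 5.8289*j - 10.5938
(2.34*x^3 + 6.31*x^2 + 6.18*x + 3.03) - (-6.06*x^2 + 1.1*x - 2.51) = 2.34*x^3 + 12.37*x^2 + 5.08*x + 5.54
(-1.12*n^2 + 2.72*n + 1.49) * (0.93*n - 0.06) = -1.0416*n^3 + 2.5968*n^2 + 1.2225*n - 0.0894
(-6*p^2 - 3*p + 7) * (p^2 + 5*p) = -6*p^4 - 33*p^3 - 8*p^2 + 35*p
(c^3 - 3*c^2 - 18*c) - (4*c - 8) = c^3 - 3*c^2 - 22*c + 8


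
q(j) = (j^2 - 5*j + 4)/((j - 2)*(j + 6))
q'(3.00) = 0.36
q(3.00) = -0.22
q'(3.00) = 0.36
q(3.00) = -0.22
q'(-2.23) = 0.63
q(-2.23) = -1.26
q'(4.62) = 0.11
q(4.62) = 0.08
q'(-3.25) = 1.17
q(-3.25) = -2.13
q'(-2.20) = 0.62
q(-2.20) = -1.24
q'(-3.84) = 1.88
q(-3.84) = -3.01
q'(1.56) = 1.44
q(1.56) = 0.41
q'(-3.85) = 1.90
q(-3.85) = -3.03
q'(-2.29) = 0.65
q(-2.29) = -1.30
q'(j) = (2*j - 5)/((j - 2)*(j + 6)) - (j^2 - 5*j + 4)/((j - 2)*(j + 6)^2) - (j^2 - 5*j + 4)/((j - 2)^2*(j + 6))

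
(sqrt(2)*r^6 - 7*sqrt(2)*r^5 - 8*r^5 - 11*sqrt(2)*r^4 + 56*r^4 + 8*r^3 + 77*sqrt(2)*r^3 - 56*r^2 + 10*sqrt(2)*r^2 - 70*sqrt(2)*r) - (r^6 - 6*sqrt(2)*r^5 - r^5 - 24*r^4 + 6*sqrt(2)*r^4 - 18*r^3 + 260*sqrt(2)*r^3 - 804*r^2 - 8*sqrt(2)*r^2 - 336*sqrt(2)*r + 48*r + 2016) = -r^6 + sqrt(2)*r^6 - 7*r^5 - sqrt(2)*r^5 - 17*sqrt(2)*r^4 + 80*r^4 - 183*sqrt(2)*r^3 + 26*r^3 + 18*sqrt(2)*r^2 + 748*r^2 - 48*r + 266*sqrt(2)*r - 2016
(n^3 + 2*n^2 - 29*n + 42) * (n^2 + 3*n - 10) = n^5 + 5*n^4 - 33*n^3 - 65*n^2 + 416*n - 420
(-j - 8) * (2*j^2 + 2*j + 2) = -2*j^3 - 18*j^2 - 18*j - 16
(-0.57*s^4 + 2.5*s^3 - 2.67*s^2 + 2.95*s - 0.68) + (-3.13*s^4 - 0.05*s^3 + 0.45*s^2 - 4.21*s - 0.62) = -3.7*s^4 + 2.45*s^3 - 2.22*s^2 - 1.26*s - 1.3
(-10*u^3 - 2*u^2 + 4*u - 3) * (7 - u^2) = 10*u^5 + 2*u^4 - 74*u^3 - 11*u^2 + 28*u - 21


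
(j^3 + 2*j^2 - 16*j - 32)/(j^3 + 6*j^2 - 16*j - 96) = (j + 2)/(j + 6)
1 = 1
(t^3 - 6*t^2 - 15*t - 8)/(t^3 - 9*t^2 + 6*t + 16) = (t + 1)/(t - 2)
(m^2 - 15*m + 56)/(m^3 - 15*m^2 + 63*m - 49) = (m - 8)/(m^2 - 8*m + 7)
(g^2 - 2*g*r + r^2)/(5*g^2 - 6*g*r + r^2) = (-g + r)/(-5*g + r)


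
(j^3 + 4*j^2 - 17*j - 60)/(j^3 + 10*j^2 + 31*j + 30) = (j - 4)/(j + 2)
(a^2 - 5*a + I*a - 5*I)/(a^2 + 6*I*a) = (a^2 + a*(-5 + I) - 5*I)/(a*(a + 6*I))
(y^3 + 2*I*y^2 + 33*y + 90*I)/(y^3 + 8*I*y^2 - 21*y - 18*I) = (y^2 - I*y + 30)/(y^2 + 5*I*y - 6)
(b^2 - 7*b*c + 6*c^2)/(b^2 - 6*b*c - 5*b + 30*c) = (b - c)/(b - 5)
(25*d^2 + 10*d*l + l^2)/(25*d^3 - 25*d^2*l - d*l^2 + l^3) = (5*d + l)/(5*d^2 - 6*d*l + l^2)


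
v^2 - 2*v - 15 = (v - 5)*(v + 3)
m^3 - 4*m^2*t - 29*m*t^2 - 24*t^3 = (m - 8*t)*(m + t)*(m + 3*t)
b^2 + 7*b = b*(b + 7)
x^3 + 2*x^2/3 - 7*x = x*(x - 7/3)*(x + 3)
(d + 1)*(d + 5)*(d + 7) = d^3 + 13*d^2 + 47*d + 35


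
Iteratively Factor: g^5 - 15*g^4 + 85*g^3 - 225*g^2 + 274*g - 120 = (g - 4)*(g^4 - 11*g^3 + 41*g^2 - 61*g + 30) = (g - 4)*(g - 2)*(g^3 - 9*g^2 + 23*g - 15) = (g - 5)*(g - 4)*(g - 2)*(g^2 - 4*g + 3) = (g - 5)*(g - 4)*(g - 3)*(g - 2)*(g - 1)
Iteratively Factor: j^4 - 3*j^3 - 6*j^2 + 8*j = (j - 4)*(j^3 + j^2 - 2*j) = (j - 4)*(j - 1)*(j^2 + 2*j) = j*(j - 4)*(j - 1)*(j + 2)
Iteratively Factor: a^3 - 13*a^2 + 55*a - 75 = (a - 3)*(a^2 - 10*a + 25) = (a - 5)*(a - 3)*(a - 5)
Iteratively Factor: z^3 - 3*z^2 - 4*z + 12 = (z - 3)*(z^2 - 4) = (z - 3)*(z + 2)*(z - 2)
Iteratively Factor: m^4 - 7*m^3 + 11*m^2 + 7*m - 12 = (m - 1)*(m^3 - 6*m^2 + 5*m + 12) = (m - 1)*(m + 1)*(m^2 - 7*m + 12) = (m - 4)*(m - 1)*(m + 1)*(m - 3)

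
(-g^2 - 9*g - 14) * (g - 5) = -g^3 - 4*g^2 + 31*g + 70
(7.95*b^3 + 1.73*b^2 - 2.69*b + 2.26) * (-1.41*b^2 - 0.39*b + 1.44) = -11.2095*b^5 - 5.5398*b^4 + 14.5662*b^3 + 0.353700000000001*b^2 - 4.755*b + 3.2544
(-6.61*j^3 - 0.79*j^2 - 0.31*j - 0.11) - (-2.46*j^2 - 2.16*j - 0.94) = -6.61*j^3 + 1.67*j^2 + 1.85*j + 0.83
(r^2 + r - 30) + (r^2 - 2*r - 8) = 2*r^2 - r - 38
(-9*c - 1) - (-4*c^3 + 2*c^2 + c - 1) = 4*c^3 - 2*c^2 - 10*c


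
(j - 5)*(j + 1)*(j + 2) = j^3 - 2*j^2 - 13*j - 10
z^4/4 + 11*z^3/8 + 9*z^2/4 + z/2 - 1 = (z/4 + 1/2)*(z - 1/2)*(z + 2)^2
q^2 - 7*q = q*(q - 7)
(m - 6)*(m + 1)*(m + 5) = m^3 - 31*m - 30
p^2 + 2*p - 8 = (p - 2)*(p + 4)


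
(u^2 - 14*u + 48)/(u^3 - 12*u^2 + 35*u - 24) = (u - 6)/(u^2 - 4*u + 3)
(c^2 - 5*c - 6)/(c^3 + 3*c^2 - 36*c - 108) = (c + 1)/(c^2 + 9*c + 18)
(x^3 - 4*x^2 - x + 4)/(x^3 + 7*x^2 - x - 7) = (x - 4)/(x + 7)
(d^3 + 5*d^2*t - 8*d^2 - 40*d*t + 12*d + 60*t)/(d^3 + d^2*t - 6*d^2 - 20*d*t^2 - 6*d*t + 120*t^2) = (2 - d)/(-d + 4*t)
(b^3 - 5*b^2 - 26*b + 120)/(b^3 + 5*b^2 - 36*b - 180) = (b - 4)/(b + 6)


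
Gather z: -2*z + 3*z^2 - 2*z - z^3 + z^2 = -z^3 + 4*z^2 - 4*z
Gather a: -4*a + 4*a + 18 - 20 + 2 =0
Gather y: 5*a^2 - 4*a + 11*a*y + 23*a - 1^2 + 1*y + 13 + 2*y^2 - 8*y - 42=5*a^2 + 19*a + 2*y^2 + y*(11*a - 7) - 30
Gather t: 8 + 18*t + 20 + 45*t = 63*t + 28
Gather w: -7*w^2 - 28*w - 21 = -7*w^2 - 28*w - 21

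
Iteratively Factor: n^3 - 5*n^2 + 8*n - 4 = (n - 2)*(n^2 - 3*n + 2) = (n - 2)*(n - 1)*(n - 2)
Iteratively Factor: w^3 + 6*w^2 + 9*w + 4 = (w + 1)*(w^2 + 5*w + 4) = (w + 1)*(w + 4)*(w + 1)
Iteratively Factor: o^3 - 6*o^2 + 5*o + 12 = (o + 1)*(o^2 - 7*o + 12) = (o - 3)*(o + 1)*(o - 4)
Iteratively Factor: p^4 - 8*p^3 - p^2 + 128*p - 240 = (p - 4)*(p^3 - 4*p^2 - 17*p + 60) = (p - 5)*(p - 4)*(p^2 + p - 12) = (p - 5)*(p - 4)*(p - 3)*(p + 4)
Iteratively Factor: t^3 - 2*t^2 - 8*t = (t - 4)*(t^2 + 2*t) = (t - 4)*(t + 2)*(t)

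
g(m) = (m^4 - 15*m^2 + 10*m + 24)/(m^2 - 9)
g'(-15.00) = -30.07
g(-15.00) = 218.17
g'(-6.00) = -13.11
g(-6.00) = 26.67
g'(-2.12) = -17.15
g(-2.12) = 9.86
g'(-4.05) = -17.17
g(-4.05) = 0.88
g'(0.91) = 1.17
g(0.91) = -2.61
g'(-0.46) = -2.47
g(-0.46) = -1.85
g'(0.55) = 0.31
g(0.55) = -2.88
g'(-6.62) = -14.00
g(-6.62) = 35.06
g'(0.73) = 0.74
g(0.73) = -2.79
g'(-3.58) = -36.89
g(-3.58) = -10.42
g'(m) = -2*m*(m^4 - 15*m^2 + 10*m + 24)/(m^2 - 9)^2 + (4*m^3 - 30*m + 10)/(m^2 - 9) = 2*(m^3 + 6*m^2 + 9*m - 5)/(m^2 + 6*m + 9)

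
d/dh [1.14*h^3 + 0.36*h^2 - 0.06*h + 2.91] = 3.42*h^2 + 0.72*h - 0.06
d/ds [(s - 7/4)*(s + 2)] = 2*s + 1/4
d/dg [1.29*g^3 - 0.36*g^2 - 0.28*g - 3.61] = 3.87*g^2 - 0.72*g - 0.28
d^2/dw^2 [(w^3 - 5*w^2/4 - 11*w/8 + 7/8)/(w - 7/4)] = 2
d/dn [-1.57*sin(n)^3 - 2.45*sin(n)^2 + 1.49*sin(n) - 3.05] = (-4.71*sin(n)^2 - 4.9*sin(n) + 1.49)*cos(n)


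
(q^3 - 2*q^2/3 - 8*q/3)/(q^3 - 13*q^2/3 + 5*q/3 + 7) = q*(3*q^2 - 2*q - 8)/(3*q^3 - 13*q^2 + 5*q + 21)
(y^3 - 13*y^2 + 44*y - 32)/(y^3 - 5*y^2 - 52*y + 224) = (y - 1)/(y + 7)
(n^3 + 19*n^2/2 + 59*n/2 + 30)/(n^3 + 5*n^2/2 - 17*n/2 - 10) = (2*n^2 + 11*n + 15)/(2*n^2 - 3*n - 5)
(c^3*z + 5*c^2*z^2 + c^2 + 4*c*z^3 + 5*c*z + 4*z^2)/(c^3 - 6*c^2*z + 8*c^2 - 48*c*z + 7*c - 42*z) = (c^3*z + 5*c^2*z^2 + c^2 + 4*c*z^3 + 5*c*z + 4*z^2)/(c^3 - 6*c^2*z + 8*c^2 - 48*c*z + 7*c - 42*z)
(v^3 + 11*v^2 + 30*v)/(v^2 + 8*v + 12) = v*(v + 5)/(v + 2)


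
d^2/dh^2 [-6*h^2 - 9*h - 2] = -12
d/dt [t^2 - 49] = 2*t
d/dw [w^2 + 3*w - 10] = 2*w + 3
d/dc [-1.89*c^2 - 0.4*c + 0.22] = -3.78*c - 0.4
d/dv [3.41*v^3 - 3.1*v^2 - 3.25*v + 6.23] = 10.23*v^2 - 6.2*v - 3.25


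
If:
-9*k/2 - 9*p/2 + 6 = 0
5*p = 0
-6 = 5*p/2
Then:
No Solution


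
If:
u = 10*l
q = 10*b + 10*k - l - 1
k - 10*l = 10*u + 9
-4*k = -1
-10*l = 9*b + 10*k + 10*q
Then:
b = -35/218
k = 1/4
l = -7/88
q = -249/9592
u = -35/44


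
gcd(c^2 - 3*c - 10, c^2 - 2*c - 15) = c - 5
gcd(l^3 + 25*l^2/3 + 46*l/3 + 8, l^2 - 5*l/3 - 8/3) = l + 1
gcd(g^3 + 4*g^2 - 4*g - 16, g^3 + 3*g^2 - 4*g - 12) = g^2 - 4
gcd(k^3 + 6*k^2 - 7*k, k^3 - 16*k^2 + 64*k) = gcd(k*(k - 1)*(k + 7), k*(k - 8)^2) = k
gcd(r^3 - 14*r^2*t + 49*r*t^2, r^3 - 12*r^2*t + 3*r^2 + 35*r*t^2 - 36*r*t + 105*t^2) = r - 7*t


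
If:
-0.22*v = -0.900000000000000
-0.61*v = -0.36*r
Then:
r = 6.93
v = 4.09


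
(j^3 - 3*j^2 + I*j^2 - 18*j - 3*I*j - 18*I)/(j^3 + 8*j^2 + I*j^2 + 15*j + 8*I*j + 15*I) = (j - 6)/(j + 5)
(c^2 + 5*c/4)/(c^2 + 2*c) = (c + 5/4)/(c + 2)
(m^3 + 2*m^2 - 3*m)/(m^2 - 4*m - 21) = m*(m - 1)/(m - 7)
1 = 1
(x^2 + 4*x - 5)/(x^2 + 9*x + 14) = (x^2 + 4*x - 5)/(x^2 + 9*x + 14)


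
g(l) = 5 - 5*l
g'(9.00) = -5.00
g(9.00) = -40.00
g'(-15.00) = -5.00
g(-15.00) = 80.00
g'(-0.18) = -5.00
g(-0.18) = 5.90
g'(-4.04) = -5.00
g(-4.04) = 25.20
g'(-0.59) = -5.00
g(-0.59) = 7.95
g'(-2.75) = -5.00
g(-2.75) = 18.75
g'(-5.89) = -5.00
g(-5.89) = 34.45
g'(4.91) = -5.00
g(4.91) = -19.55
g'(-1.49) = -5.00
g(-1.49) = 12.45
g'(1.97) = -5.00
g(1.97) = -4.85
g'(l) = -5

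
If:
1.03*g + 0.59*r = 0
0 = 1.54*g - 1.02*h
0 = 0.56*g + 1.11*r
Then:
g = 0.00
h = 0.00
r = 0.00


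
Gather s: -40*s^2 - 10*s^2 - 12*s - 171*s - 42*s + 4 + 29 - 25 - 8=-50*s^2 - 225*s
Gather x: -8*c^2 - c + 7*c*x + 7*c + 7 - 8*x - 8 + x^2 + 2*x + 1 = -8*c^2 + 6*c + x^2 + x*(7*c - 6)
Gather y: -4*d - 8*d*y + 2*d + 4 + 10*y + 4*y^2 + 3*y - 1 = -2*d + 4*y^2 + y*(13 - 8*d) + 3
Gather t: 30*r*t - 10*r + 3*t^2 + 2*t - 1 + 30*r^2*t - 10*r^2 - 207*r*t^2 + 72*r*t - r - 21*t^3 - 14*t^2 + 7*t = -10*r^2 - 11*r - 21*t^3 + t^2*(-207*r - 11) + t*(30*r^2 + 102*r + 9) - 1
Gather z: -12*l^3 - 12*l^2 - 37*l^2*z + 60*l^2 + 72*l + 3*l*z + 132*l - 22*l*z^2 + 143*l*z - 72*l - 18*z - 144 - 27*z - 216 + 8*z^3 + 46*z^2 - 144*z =-12*l^3 + 48*l^2 + 132*l + 8*z^3 + z^2*(46 - 22*l) + z*(-37*l^2 + 146*l - 189) - 360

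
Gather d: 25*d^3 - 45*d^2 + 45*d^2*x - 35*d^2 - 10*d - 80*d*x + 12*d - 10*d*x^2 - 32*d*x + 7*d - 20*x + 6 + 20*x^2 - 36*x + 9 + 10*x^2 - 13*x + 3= 25*d^3 + d^2*(45*x - 80) + d*(-10*x^2 - 112*x + 9) + 30*x^2 - 69*x + 18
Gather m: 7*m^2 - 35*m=7*m^2 - 35*m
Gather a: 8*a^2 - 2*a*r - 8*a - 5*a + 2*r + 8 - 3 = 8*a^2 + a*(-2*r - 13) + 2*r + 5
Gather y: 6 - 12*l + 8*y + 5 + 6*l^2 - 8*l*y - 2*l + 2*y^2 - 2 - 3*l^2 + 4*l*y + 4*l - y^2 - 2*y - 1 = 3*l^2 - 10*l + y^2 + y*(6 - 4*l) + 8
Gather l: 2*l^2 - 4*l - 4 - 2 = 2*l^2 - 4*l - 6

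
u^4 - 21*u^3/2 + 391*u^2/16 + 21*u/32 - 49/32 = (u - 7)*(u - 7/2)*(u - 1/4)*(u + 1/4)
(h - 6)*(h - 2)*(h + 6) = h^3 - 2*h^2 - 36*h + 72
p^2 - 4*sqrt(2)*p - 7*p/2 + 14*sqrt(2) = (p - 7/2)*(p - 4*sqrt(2))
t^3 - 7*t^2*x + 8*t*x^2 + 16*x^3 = (t - 4*x)^2*(t + x)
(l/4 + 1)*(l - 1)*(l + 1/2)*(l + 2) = l^4/4 + 11*l^3/8 + 9*l^2/8 - 7*l/4 - 1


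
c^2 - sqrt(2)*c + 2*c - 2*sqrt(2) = (c + 2)*(c - sqrt(2))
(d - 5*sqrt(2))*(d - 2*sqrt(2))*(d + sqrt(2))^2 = d^4 - 5*sqrt(2)*d^3 - 6*d^2 + 26*sqrt(2)*d + 40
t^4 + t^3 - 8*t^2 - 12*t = t*(t - 3)*(t + 2)^2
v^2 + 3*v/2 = v*(v + 3/2)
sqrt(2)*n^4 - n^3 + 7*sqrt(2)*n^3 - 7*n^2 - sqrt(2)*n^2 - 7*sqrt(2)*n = n*(n + 7)*(n - sqrt(2))*(sqrt(2)*n + 1)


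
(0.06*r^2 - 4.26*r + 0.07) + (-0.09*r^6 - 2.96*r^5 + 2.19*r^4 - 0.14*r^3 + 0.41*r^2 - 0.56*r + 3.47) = -0.09*r^6 - 2.96*r^5 + 2.19*r^4 - 0.14*r^3 + 0.47*r^2 - 4.82*r + 3.54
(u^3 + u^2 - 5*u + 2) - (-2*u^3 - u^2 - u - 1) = 3*u^3 + 2*u^2 - 4*u + 3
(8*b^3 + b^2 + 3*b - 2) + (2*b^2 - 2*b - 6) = 8*b^3 + 3*b^2 + b - 8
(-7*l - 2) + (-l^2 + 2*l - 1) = -l^2 - 5*l - 3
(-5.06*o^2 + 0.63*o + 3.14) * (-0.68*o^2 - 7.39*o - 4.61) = 3.4408*o^4 + 36.965*o^3 + 16.5357*o^2 - 26.1089*o - 14.4754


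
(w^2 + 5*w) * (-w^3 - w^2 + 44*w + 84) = -w^5 - 6*w^4 + 39*w^3 + 304*w^2 + 420*w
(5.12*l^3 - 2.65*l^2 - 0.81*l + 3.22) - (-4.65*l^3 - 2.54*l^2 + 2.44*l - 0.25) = 9.77*l^3 - 0.11*l^2 - 3.25*l + 3.47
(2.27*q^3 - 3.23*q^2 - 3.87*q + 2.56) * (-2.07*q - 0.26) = -4.6989*q^4 + 6.0959*q^3 + 8.8507*q^2 - 4.293*q - 0.6656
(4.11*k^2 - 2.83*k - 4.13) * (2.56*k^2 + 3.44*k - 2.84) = 10.5216*k^4 + 6.8936*k^3 - 31.9804*k^2 - 6.17*k + 11.7292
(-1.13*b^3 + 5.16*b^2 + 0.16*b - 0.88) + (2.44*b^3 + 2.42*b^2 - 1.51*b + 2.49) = 1.31*b^3 + 7.58*b^2 - 1.35*b + 1.61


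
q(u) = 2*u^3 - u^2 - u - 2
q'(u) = 6*u^2 - 2*u - 1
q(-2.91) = -56.84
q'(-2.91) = 55.63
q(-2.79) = -50.43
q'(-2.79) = 51.28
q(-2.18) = -25.29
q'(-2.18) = 31.87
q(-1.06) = -4.45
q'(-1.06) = 7.86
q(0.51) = -2.50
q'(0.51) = -0.46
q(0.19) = -2.21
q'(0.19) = -1.16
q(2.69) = 27.00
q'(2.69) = 37.04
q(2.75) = 29.28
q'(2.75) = 38.88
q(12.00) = 3298.00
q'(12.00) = 839.00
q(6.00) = 388.00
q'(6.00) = 203.00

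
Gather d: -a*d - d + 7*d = d*(6 - a)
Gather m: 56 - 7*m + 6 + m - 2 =60 - 6*m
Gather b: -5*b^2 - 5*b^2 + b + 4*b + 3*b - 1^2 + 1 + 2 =-10*b^2 + 8*b + 2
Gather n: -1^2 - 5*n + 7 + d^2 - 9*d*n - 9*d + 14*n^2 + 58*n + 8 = d^2 - 9*d + 14*n^2 + n*(53 - 9*d) + 14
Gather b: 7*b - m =7*b - m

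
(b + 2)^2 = b^2 + 4*b + 4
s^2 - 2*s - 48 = (s - 8)*(s + 6)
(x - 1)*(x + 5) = x^2 + 4*x - 5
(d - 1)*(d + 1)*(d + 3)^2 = d^4 + 6*d^3 + 8*d^2 - 6*d - 9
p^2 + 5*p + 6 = (p + 2)*(p + 3)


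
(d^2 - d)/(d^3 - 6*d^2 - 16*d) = (1 - d)/(-d^2 + 6*d + 16)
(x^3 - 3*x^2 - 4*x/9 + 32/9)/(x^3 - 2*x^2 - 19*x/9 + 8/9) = (3*x - 4)/(3*x - 1)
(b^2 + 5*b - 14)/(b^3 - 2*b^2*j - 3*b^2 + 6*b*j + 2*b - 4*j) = (b + 7)/(b^2 - 2*b*j - b + 2*j)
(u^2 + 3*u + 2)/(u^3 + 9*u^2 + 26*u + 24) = (u + 1)/(u^2 + 7*u + 12)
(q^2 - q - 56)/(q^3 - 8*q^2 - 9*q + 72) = (q + 7)/(q^2 - 9)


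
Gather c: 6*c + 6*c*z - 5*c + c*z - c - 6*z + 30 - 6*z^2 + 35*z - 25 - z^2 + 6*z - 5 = 7*c*z - 7*z^2 + 35*z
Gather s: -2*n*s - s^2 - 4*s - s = -s^2 + s*(-2*n - 5)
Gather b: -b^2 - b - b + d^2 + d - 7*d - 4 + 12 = -b^2 - 2*b + d^2 - 6*d + 8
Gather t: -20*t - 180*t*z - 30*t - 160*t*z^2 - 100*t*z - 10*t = t*(-160*z^2 - 280*z - 60)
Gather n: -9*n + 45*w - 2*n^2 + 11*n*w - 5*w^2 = -2*n^2 + n*(11*w - 9) - 5*w^2 + 45*w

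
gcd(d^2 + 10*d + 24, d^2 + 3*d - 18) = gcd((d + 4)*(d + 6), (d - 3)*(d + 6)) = d + 6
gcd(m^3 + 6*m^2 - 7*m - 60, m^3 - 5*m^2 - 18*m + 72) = m^2 + m - 12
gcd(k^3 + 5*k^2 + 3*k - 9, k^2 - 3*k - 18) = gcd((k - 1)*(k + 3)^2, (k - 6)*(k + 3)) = k + 3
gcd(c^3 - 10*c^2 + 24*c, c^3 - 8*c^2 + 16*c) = c^2 - 4*c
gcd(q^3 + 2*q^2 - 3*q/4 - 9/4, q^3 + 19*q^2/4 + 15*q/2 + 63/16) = q^2 + 3*q + 9/4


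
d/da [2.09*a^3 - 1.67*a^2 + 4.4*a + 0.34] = 6.27*a^2 - 3.34*a + 4.4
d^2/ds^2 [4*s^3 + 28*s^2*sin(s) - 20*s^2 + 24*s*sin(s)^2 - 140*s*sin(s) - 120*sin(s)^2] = -28*s^2*sin(s) + 140*s*sin(s) + 112*s*cos(s) + 48*s*cos(2*s) + 24*s + 56*sin(s) + 48*sin(2*s) - 280*cos(s) - 240*cos(2*s) - 40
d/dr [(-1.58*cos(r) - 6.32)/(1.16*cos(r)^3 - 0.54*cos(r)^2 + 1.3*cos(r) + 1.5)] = (-3.6656*cos(r)^3 - 21.1404*cos(r)^2 + 6.8256*cos(r) - 5.846)*sin(r)/(1.3456*cos(r)^6 - 1.2528*cos(r)^5 + 3.3076*cos(r)^4 + 2.076*cos(r)^3 + 0.07*cos(r)^2 + 3.9*cos(r) + 2.25)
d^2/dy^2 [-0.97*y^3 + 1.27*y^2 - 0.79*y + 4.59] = 2.54 - 5.82*y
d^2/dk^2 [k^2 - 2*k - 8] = 2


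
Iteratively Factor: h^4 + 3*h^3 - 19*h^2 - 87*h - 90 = (h + 2)*(h^3 + h^2 - 21*h - 45) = (h + 2)*(h + 3)*(h^2 - 2*h - 15) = (h + 2)*(h + 3)^2*(h - 5)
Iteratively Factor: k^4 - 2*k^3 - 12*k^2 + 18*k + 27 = (k + 1)*(k^3 - 3*k^2 - 9*k + 27) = (k - 3)*(k + 1)*(k^2 - 9) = (k - 3)^2*(k + 1)*(k + 3)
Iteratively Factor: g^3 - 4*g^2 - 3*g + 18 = (g - 3)*(g^2 - g - 6) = (g - 3)*(g + 2)*(g - 3)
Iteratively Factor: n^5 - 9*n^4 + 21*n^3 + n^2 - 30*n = (n)*(n^4 - 9*n^3 + 21*n^2 + n - 30) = n*(n + 1)*(n^3 - 10*n^2 + 31*n - 30) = n*(n - 3)*(n + 1)*(n^2 - 7*n + 10) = n*(n - 3)*(n - 2)*(n + 1)*(n - 5)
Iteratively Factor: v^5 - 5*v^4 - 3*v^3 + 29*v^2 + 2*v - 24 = (v - 4)*(v^4 - v^3 - 7*v^2 + v + 6) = (v - 4)*(v - 1)*(v^3 - 7*v - 6) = (v - 4)*(v - 3)*(v - 1)*(v^2 + 3*v + 2) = (v - 4)*(v - 3)*(v - 1)*(v + 1)*(v + 2)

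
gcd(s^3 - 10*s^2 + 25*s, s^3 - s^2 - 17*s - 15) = s - 5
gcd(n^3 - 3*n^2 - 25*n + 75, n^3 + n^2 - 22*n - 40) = n - 5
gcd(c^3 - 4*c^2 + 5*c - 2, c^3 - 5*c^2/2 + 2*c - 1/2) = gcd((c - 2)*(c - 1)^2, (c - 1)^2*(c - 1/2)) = c^2 - 2*c + 1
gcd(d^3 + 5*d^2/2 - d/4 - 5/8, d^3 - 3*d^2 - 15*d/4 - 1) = d + 1/2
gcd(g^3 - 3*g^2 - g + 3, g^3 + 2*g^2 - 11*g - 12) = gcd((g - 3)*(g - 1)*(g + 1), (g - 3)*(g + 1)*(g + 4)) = g^2 - 2*g - 3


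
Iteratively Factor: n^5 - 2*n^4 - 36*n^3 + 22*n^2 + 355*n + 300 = (n - 5)*(n^4 + 3*n^3 - 21*n^2 - 83*n - 60) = (n - 5)^2*(n^3 + 8*n^2 + 19*n + 12) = (n - 5)^2*(n + 3)*(n^2 + 5*n + 4) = (n - 5)^2*(n + 1)*(n + 3)*(n + 4)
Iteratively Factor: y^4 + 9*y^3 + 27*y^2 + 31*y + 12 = (y + 1)*(y^3 + 8*y^2 + 19*y + 12) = (y + 1)^2*(y^2 + 7*y + 12) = (y + 1)^2*(y + 4)*(y + 3)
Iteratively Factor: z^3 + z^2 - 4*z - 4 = (z - 2)*(z^2 + 3*z + 2) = (z - 2)*(z + 1)*(z + 2)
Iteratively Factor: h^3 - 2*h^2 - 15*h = (h - 5)*(h^2 + 3*h) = (h - 5)*(h + 3)*(h)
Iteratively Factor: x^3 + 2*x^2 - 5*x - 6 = (x + 1)*(x^2 + x - 6) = (x - 2)*(x + 1)*(x + 3)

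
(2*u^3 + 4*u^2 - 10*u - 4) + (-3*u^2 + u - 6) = 2*u^3 + u^2 - 9*u - 10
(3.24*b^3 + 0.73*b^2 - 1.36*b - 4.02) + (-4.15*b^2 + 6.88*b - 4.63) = 3.24*b^3 - 3.42*b^2 + 5.52*b - 8.65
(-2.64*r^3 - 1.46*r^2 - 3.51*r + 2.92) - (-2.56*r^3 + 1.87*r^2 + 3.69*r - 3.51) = -0.0800000000000001*r^3 - 3.33*r^2 - 7.2*r + 6.43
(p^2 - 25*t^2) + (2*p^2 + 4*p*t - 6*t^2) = 3*p^2 + 4*p*t - 31*t^2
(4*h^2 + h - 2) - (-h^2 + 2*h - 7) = 5*h^2 - h + 5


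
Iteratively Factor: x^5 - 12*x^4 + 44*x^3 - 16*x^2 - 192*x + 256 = (x - 4)*(x^4 - 8*x^3 + 12*x^2 + 32*x - 64) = (x - 4)^2*(x^3 - 4*x^2 - 4*x + 16) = (x - 4)^3*(x^2 - 4) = (x - 4)^3*(x - 2)*(x + 2)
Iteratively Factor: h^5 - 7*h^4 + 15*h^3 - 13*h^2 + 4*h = (h - 1)*(h^4 - 6*h^3 + 9*h^2 - 4*h) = (h - 4)*(h - 1)*(h^3 - 2*h^2 + h) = (h - 4)*(h - 1)^2*(h^2 - h) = h*(h - 4)*(h - 1)^2*(h - 1)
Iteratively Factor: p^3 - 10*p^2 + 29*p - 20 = (p - 1)*(p^2 - 9*p + 20) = (p - 5)*(p - 1)*(p - 4)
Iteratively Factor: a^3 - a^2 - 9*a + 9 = (a + 3)*(a^2 - 4*a + 3) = (a - 3)*(a + 3)*(a - 1)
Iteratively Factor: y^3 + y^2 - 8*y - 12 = (y + 2)*(y^2 - y - 6) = (y + 2)^2*(y - 3)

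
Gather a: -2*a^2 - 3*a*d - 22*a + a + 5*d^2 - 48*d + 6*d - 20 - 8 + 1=-2*a^2 + a*(-3*d - 21) + 5*d^2 - 42*d - 27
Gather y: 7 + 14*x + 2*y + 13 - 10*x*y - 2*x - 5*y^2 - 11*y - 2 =12*x - 5*y^2 + y*(-10*x - 9) + 18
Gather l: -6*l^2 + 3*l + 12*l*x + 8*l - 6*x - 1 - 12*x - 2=-6*l^2 + l*(12*x + 11) - 18*x - 3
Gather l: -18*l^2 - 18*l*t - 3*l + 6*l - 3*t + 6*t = -18*l^2 + l*(3 - 18*t) + 3*t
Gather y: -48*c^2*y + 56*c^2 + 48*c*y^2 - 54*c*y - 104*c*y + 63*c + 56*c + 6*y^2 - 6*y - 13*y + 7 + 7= 56*c^2 + 119*c + y^2*(48*c + 6) + y*(-48*c^2 - 158*c - 19) + 14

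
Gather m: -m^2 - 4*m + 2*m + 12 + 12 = -m^2 - 2*m + 24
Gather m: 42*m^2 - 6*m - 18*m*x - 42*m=42*m^2 + m*(-18*x - 48)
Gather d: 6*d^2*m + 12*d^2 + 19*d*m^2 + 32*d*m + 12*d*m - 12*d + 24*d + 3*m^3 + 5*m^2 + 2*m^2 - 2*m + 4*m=d^2*(6*m + 12) + d*(19*m^2 + 44*m + 12) + 3*m^3 + 7*m^2 + 2*m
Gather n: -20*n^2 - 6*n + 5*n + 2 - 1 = -20*n^2 - n + 1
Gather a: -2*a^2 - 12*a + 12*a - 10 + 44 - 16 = 18 - 2*a^2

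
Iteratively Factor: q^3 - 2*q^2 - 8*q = (q - 4)*(q^2 + 2*q) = (q - 4)*(q + 2)*(q)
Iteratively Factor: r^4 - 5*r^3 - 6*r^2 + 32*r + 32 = (r + 1)*(r^3 - 6*r^2 + 32) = (r - 4)*(r + 1)*(r^2 - 2*r - 8) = (r - 4)*(r + 1)*(r + 2)*(r - 4)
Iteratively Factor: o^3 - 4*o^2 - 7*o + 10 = (o + 2)*(o^2 - 6*o + 5) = (o - 5)*(o + 2)*(o - 1)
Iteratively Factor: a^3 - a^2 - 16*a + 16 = (a + 4)*(a^2 - 5*a + 4) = (a - 1)*(a + 4)*(a - 4)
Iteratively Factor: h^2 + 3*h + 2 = (h + 2)*(h + 1)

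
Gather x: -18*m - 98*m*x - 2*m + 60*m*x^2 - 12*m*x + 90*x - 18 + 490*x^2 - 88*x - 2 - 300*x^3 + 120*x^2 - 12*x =-20*m - 300*x^3 + x^2*(60*m + 610) + x*(-110*m - 10) - 20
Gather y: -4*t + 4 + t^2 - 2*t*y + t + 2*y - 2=t^2 - 3*t + y*(2 - 2*t) + 2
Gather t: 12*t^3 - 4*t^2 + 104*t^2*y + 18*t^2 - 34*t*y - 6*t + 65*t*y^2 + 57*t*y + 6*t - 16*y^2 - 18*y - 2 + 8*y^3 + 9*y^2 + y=12*t^3 + t^2*(104*y + 14) + t*(65*y^2 + 23*y) + 8*y^3 - 7*y^2 - 17*y - 2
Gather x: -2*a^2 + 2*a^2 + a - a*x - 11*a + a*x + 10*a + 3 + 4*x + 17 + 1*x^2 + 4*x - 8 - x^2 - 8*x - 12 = 0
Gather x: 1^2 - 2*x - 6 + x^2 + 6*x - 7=x^2 + 4*x - 12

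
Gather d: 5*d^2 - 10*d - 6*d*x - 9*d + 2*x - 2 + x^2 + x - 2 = 5*d^2 + d*(-6*x - 19) + x^2 + 3*x - 4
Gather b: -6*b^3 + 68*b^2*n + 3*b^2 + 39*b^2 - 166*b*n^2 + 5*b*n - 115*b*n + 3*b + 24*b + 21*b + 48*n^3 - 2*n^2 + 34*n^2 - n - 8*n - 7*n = -6*b^3 + b^2*(68*n + 42) + b*(-166*n^2 - 110*n + 48) + 48*n^3 + 32*n^2 - 16*n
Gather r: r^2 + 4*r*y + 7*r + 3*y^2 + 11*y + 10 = r^2 + r*(4*y + 7) + 3*y^2 + 11*y + 10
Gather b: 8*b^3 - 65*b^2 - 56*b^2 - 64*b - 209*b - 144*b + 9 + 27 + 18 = 8*b^3 - 121*b^2 - 417*b + 54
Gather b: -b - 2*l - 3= -b - 2*l - 3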